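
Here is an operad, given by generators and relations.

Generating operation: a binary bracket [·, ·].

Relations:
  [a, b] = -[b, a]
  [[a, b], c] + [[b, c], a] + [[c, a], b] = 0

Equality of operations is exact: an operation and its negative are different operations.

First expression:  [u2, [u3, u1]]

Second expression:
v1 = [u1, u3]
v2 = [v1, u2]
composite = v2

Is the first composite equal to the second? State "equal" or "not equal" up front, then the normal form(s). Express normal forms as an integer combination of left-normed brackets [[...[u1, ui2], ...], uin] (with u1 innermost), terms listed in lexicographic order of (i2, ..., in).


equal; the common form is [[u1, u3], u2]

The first expression reduces to [[u1, u3], u2]
The second expression reduces to [[u1, u3], u2]
The forms coincide; equal.


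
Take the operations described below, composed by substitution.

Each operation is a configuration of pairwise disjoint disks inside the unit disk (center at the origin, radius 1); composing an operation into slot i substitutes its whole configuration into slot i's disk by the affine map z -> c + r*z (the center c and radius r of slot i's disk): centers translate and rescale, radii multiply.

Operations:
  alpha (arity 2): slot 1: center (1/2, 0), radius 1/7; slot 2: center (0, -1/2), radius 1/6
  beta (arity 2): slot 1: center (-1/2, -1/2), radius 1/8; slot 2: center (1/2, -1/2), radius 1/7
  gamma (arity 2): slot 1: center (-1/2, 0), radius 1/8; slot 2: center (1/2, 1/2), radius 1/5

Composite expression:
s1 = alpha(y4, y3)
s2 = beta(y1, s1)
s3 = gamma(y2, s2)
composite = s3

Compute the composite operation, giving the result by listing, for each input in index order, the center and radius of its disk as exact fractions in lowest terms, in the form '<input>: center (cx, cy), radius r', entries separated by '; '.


y1: center (2/5, 2/5), radius 1/40; y2: center (-1/2, 0), radius 1/8; y3: center (3/5, 27/70), radius 1/210; y4: center (43/70, 2/5), radius 1/245

Each y-disk chains the slot maps above it in gamma; radii multiply.
input y2: composing its 1 substitution step yields center (-1/2, 0), radius 1/8
input y1: composing its 2 substitution steps yields center (2/5, 2/5), radius 1/40
input y4: composing its 3 substitution steps yields center (43/70, 2/5), radius 1/245
input y3: composing its 3 substitution steps yields center (3/5, 27/70), radius 1/210


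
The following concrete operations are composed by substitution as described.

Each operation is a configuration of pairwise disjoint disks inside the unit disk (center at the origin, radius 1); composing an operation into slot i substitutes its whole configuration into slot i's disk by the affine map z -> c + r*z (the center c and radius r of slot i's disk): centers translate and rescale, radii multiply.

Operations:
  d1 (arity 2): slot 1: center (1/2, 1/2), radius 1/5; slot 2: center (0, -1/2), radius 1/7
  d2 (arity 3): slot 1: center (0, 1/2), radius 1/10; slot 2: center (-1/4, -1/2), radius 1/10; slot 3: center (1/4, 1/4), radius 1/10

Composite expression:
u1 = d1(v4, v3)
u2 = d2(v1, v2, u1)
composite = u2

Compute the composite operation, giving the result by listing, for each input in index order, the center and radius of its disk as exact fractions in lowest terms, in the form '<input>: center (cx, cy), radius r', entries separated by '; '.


v1: center (0, 1/2), radius 1/10; v2: center (-1/4, -1/2), radius 1/10; v3: center (1/4, 1/5), radius 1/70; v4: center (3/10, 3/10), radius 1/50

Only the slot chain above each v matters under d2; compose those maps.
input v1: applying the 1 nested substitution gives center (0, 1/2), radius 1/10
input v2: applying the 1 nested substitution gives center (-1/4, -1/2), radius 1/10
input v4: applying the 2 nested substitutions gives center (3/10, 3/10), radius 1/50
input v3: applying the 2 nested substitutions gives center (1/4, 1/5), radius 1/70


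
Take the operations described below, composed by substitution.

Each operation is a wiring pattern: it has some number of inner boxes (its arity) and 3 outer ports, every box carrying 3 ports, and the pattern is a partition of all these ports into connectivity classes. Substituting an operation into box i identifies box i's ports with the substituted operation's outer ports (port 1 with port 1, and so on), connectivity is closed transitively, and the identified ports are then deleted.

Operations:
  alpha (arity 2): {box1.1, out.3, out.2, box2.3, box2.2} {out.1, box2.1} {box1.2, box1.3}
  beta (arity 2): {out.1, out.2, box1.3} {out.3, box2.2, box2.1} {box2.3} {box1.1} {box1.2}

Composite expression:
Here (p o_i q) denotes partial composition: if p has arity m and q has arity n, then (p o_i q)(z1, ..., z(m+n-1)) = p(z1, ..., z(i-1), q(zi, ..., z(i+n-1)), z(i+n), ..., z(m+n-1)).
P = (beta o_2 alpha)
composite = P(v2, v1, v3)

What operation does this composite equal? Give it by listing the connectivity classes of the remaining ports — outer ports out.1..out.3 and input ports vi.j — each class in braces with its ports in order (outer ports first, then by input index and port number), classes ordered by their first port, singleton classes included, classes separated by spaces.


Connectivity passes through glued beta-boundaries; trace each wire chain.
through alpha, on inputs (v1, v3): {out.1, v3.1} {out.2, out.3, v1.1, v3.2, v3.3} {v1.2, v1.3} (out.j = stage outer ports)
through beta, on inputs (v2, v1, v3): {out.1, out.2, v2.3} {out.3, v1.1, v3.1, v3.2, v3.3} {v1.2, v1.3} {v2.1} {v2.2} (out.j = stage outer ports)

{out.1, out.2, v2.3} {out.3, v1.1, v3.1, v3.2, v3.3} {v1.2, v1.3} {v2.1} {v2.2}


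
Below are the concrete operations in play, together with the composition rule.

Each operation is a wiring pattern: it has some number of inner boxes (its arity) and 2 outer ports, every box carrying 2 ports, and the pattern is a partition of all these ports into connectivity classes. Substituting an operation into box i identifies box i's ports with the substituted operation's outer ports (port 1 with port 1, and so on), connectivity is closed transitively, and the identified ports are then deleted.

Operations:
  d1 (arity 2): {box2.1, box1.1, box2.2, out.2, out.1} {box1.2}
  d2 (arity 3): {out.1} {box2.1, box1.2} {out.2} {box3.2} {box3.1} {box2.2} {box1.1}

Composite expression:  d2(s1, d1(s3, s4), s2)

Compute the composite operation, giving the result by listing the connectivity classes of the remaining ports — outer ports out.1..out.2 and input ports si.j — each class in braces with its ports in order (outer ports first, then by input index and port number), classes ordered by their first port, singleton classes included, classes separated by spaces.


{out.1} {out.2} {s1.1} {s1.2, s3.1, s4.1, s4.2} {s2.1} {s2.2} {s3.2}

Two ports join when wires chain via d2-identified ports.
after d1, the pattern on (s3, s4) reads {out.1, out.2, s3.1, s4.1, s4.2} {s3.2} (out.j = its outer ports)
after d2, the pattern on (s1, s3, s4, s2) reads {out.1} {out.2} {s1.1} {s1.2, s3.1, s4.1, s4.2} {s2.1} {s2.2} {s3.2} (out.j = its outer ports)


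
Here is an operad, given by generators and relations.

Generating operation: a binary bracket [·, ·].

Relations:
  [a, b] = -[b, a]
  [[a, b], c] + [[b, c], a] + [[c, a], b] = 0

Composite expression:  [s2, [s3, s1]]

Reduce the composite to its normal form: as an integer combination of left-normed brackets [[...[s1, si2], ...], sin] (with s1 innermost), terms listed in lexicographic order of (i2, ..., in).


[[s1, s3], s2]


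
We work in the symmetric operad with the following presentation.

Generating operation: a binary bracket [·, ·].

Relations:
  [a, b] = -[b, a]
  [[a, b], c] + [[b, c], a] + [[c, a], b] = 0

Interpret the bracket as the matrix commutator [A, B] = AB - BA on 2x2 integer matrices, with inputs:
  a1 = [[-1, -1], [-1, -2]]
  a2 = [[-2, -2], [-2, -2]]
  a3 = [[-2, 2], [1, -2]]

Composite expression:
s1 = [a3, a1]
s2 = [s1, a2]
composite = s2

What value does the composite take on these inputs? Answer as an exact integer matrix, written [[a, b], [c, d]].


[a3, a1] = [[-1, -2], [1, 1]]
[[a3, a1], a2] = [[6, 4], [-4, -6]]

[[6, 4], [-4, -6]]


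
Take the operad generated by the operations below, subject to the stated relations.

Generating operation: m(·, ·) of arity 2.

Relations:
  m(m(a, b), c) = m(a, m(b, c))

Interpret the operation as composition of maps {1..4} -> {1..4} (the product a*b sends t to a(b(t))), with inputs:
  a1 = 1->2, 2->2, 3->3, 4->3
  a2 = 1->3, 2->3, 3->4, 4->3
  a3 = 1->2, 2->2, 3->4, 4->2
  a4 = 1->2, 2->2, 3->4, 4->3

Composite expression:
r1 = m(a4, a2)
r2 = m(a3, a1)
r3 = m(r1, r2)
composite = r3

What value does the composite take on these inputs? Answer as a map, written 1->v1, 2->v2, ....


m(a4, a2) = 1->4, 2->4, 3->3, 4->4
m(a3, a1) = 1->2, 2->2, 3->4, 4->4
m(m(a4, a2), m(a3, a1)) = 1->4, 2->4, 3->4, 4->4

1->4, 2->4, 3->4, 4->4


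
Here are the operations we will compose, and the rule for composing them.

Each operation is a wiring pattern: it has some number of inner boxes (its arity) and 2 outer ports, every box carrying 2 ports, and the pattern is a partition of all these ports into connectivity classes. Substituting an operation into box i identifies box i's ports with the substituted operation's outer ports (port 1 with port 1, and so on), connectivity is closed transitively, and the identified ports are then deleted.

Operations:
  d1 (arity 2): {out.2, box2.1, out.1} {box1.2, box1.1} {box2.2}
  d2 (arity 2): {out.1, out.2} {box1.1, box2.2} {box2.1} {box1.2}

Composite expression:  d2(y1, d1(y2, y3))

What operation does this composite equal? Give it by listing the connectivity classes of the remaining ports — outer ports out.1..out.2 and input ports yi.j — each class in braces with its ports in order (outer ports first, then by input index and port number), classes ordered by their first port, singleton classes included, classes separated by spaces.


After gluing at d2, chains via deleted ports link the y-ports.
composing d1 on (y2, y3), with out.j its own outer ports: {out.1, out.2, y3.1} {y2.1, y2.2} {y3.2}
composing d2 on (y1, y2, y3), with out.j its own outer ports: {out.1, out.2} {y1.1, y3.1} {y1.2} {y2.1, y2.2} {y3.2}

{out.1, out.2} {y1.1, y3.1} {y1.2} {y2.1, y2.2} {y3.2}


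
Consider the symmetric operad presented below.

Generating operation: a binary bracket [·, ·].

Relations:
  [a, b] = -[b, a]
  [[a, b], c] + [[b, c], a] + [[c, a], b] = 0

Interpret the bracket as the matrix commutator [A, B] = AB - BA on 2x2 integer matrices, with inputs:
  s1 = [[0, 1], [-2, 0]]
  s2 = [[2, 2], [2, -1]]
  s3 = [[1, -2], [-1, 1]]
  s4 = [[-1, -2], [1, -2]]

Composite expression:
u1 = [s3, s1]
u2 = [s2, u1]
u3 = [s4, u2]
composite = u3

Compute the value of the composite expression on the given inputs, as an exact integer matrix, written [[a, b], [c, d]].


[s3, s1] = [[5, 0], [0, -5]]
[s2, [s3, s1]] = [[0, -20], [20, 0]]
[s4, [s2, [s3, s1]]] = [[-20, -20], [-20, 20]]

[[-20, -20], [-20, 20]]


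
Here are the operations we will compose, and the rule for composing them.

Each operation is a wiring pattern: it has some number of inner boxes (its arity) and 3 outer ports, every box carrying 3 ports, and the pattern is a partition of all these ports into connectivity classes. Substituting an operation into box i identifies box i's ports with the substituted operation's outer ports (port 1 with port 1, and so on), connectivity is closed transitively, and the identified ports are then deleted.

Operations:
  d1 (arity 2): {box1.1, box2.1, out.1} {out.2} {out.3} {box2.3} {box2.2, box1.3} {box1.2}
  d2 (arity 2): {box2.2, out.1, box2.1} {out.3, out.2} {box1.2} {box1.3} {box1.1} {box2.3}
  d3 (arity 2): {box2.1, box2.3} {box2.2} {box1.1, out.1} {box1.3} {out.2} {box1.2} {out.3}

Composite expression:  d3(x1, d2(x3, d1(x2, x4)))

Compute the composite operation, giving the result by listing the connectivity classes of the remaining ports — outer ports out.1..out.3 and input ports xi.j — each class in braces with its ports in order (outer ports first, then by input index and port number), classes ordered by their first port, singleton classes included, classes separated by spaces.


{out.1, x1.1} {out.2} {out.3} {x1.2} {x1.3} {x2.1, x4.1} {x2.2} {x2.3, x4.2} {x3.1} {x3.2} {x3.3} {x4.3}

After gluing at d3, chains via deleted ports link the x-ports.
after d1, the pattern on (x2, x4) reads {out.1, x2.1, x4.1} {out.2} {out.3} {x2.2} {x2.3, x4.2} {x4.3} (out.j = its outer ports)
after d2, the pattern on (x3, x2, x4) reads {out.1, x2.1, x4.1} {out.2, out.3} {x2.2} {x2.3, x4.2} {x3.1} {x3.2} {x3.3} {x4.3} (out.j = its outer ports)
after d3, the pattern on (x1, x3, x2, x4) reads {out.1, x1.1} {out.2} {out.3} {x1.2} {x1.3} {x2.1, x4.1} {x2.2} {x2.3, x4.2} {x3.1} {x3.2} {x3.3} {x4.3} (out.j = its outer ports)


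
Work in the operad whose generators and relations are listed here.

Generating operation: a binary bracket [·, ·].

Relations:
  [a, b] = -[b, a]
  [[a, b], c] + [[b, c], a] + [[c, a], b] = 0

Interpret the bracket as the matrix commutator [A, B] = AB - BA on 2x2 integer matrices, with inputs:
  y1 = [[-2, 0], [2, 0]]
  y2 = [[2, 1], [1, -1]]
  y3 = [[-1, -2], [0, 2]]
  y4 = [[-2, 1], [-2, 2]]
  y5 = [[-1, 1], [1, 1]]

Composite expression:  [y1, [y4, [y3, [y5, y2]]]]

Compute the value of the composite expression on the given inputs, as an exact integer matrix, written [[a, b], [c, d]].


[[80, 80], [380, -80]]

[y5, y2] = [[0, -5], [5, 0]]
[y3, [y5, y2]] = [[-10, 15], [15, 10]]
[y4, [y3, [y5, y2]]] = [[45, -40], [100, -45]]
[y1, [y4, [y3, [y5, y2]]]] = [[80, 80], [380, -80]]


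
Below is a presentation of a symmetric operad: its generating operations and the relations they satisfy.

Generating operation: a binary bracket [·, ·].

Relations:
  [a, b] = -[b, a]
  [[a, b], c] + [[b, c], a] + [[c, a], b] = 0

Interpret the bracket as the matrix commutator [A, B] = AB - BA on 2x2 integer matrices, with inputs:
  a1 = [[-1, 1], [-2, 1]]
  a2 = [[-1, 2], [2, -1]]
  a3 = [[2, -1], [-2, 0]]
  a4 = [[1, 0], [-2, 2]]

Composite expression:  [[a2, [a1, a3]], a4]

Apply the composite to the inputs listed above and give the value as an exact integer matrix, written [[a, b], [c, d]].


[a1, a3] = [[-4, 0], [-8, 4]]
[a2, [a1, a3]] = [[-16, 16], [-16, 16]]
[[a2, [a1, a3]], a4] = [[-32, 16], [-48, 32]]

[[-32, 16], [-48, 32]]


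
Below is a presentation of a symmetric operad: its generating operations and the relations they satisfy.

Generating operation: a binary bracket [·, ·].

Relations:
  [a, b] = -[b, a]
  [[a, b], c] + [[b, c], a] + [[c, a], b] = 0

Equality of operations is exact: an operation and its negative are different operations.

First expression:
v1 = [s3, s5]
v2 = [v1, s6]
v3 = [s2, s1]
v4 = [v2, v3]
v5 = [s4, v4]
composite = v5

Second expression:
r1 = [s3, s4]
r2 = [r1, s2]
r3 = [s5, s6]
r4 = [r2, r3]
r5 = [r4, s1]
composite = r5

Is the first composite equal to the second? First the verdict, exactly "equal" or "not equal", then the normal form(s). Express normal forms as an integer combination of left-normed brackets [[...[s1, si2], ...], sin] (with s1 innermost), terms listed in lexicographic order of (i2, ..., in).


not equal; first: -[[[[[s1, s2], s3], s5], s6], s4] + [[[[[s1, s2], s5], s3], s6], s4] + [[[[[s1, s2], s6], s3], s5], s4] - [[[[[s1, s2], s6], s5], s3], s4]; second: [[[[[s1, s2], s3], s4], s5], s6] - [[[[[s1, s2], s3], s4], s6], s5] - [[[[[s1, s2], s4], s3], s5], s6] + [[[[[s1, s2], s4], s3], s6], s5] - [[[[[s1, s3], s4], s2], s5], s6] + [[[[[s1, s3], s4], s2], s6], s5] + [[[[[s1, s4], s3], s2], s5], s6] - [[[[[s1, s4], s3], s2], s6], s5] - [[[[[s1, s5], s6], s2], s3], s4] + [[[[[s1, s5], s6], s2], s4], s3] + [[[[[s1, s5], s6], s3], s4], s2] - [[[[[s1, s5], s6], s4], s3], s2] + [[[[[s1, s6], s5], s2], s3], s4] - [[[[[s1, s6], s5], s2], s4], s3] - [[[[[s1, s6], s5], s3], s4], s2] + [[[[[s1, s6], s5], s4], s3], s2]

In normal form, the first expression is -[[[[[s1, s2], s3], s5], s6], s4] + [[[[[s1, s2], s5], s3], s6], s4] + [[[[[s1, s2], s6], s3], s5], s4] - [[[[[s1, s2], s6], s5], s3], s4]
In normal form, the second expression is [[[[[s1, s2], s3], s4], s5], s6] - [[[[[s1, s2], s3], s4], s6], s5] - [[[[[s1, s2], s4], s3], s5], s6] + [[[[[s1, s2], s4], s3], s6], s5] - [[[[[s1, s3], s4], s2], s5], s6] + [[[[[s1, s3], s4], s2], s6], s5] + [[[[[s1, s4], s3], s2], s5], s6] - [[[[[s1, s4], s3], s2], s6], s5] - [[[[[s1, s5], s6], s2], s3], s4] + [[[[[s1, s5], s6], s2], s4], s3] + [[[[[s1, s5], s6], s3], s4], s2] - [[[[[s1, s5], s6], s4], s3], s2] + [[[[[s1, s6], s5], s2], s3], s4] - [[[[[s1, s6], s5], s2], s4], s3] - [[[[[s1, s6], s5], s3], s4], s2] + [[[[[s1, s6], s5], s4], s3], s2]
Distinct normal forms: not equal.


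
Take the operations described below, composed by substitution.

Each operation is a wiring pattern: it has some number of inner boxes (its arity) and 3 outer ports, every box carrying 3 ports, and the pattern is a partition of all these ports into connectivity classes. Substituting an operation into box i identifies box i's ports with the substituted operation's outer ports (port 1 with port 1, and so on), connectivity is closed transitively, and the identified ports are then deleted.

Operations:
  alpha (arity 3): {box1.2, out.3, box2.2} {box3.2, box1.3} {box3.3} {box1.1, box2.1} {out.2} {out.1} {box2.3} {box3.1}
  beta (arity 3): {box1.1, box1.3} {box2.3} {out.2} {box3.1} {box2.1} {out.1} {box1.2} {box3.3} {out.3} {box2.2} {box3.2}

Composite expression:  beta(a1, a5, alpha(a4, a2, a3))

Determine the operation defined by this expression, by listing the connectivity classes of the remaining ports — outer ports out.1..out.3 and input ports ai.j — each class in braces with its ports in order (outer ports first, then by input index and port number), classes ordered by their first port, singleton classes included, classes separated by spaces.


After gluing at beta, chains via deleted ports link the a-ports.
the subtree at alpha composes to {out.1} {out.2} {out.3, a2.2, a4.2} {a2.1, a4.1} {a2.3} {a3.1} {a3.2, a4.3} {a3.3} on (a4, a2, a3); out.j = own outer ports
the subtree at beta composes to {out.1} {out.2} {out.3} {a1.1, a1.3} {a1.2} {a2.1, a4.1} {a2.2, a4.2} {a2.3} {a3.1} {a3.2, a4.3} {a3.3} {a5.1} {a5.2} {a5.3} on (a1, a5, a4, a2, a3); out.j = own outer ports

{out.1} {out.2} {out.3} {a1.1, a1.3} {a1.2} {a2.1, a4.1} {a2.2, a4.2} {a2.3} {a3.1} {a3.2, a4.3} {a3.3} {a5.1} {a5.2} {a5.3}


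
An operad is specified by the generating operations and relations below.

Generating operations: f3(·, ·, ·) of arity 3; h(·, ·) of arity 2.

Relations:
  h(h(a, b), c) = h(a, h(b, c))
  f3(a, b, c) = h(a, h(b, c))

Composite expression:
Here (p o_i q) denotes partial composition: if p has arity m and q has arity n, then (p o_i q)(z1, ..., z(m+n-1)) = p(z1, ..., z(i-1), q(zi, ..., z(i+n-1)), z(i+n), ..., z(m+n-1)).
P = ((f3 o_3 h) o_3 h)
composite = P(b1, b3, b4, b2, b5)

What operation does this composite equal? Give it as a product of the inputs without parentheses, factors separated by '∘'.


b1 ∘ b3 ∘ b4 ∘ b2 ∘ b5

Key point: f3 is associative — brackets drop, the b-order remains.
h(b4, b2) spells out as b4 ∘ b2
h(h(b4, b2), b5) spells out as b4 ∘ b2 ∘ b5
f3(b1, b3, h(h(b4, b2), b5)) spells out as b1 ∘ b3 ∘ b4 ∘ b2 ∘ b5


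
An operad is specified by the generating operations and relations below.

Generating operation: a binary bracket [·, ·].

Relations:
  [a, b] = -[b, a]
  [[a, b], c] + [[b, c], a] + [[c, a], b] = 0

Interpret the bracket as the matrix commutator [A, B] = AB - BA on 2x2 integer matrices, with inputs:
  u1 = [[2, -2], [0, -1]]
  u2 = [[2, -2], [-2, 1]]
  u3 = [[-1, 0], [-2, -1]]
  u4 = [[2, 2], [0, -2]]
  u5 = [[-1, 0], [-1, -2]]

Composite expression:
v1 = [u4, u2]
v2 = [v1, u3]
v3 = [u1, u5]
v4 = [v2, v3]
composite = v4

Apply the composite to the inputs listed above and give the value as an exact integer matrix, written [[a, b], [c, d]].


[[32, 80], [-184, -32]]

[u4, u2] = [[-4, -10], [8, 4]]
[[u4, u2], u3] = [[20, 0], [-16, -20]]
[u1, u5] = [[2, 2], [3, -2]]
[[[u4, u2], u3], [u1, u5]] = [[32, 80], [-184, -32]]


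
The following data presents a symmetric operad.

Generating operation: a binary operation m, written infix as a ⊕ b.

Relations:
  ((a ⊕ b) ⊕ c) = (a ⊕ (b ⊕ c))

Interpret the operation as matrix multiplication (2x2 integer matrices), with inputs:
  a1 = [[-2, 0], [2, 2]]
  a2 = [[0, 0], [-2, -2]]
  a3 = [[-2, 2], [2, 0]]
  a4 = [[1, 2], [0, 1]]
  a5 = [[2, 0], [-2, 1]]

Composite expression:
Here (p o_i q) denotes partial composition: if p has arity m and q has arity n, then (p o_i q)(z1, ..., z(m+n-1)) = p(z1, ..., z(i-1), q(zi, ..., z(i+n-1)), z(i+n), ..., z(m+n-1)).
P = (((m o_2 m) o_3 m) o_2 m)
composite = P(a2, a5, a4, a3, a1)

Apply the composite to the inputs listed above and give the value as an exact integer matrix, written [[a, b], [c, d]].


[[0, 0], [8, 0]]

(a5 ⊕ a4) = [[2, 4], [-2, -3]]
(a3 ⊕ a1) = [[8, 4], [-4, 0]]
((a5 ⊕ a4) ⊕ (a3 ⊕ a1)) = [[0, 8], [-4, -8]]
(a2 ⊕ ((a5 ⊕ a4) ⊕ (a3 ⊕ a1))) = [[0, 0], [8, 0]]


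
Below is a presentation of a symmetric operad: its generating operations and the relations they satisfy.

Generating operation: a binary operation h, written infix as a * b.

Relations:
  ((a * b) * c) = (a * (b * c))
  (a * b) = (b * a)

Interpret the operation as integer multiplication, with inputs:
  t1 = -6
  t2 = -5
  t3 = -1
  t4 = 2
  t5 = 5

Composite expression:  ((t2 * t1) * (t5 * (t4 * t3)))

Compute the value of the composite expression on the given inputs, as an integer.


(t2 * t1) = 30
(t4 * t3) = -2
(t5 * (t4 * t3)) = -10
((t2 * t1) * (t5 * (t4 * t3))) = -300

-300


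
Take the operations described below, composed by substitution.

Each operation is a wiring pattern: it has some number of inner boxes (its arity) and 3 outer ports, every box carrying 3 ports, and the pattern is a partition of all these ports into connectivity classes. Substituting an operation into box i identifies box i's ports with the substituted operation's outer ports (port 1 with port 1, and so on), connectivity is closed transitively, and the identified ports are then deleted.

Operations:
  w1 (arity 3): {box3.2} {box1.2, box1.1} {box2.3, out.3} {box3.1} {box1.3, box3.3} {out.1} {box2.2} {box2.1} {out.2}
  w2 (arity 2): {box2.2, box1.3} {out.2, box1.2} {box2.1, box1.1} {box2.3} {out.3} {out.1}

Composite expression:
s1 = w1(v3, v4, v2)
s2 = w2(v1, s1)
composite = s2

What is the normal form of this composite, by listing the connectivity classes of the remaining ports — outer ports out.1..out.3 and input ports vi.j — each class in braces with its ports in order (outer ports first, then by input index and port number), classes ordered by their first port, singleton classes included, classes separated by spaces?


{out.1} {out.2, v1.2} {out.3} {v1.1} {v1.3} {v2.1} {v2.2} {v2.3, v3.3} {v3.1, v3.2} {v4.1} {v4.2} {v4.3}

Treat the ports identified at w2 as solder joints: merge, then drop.
through w1, on inputs (v3, v4, v2): {out.1} {out.2} {out.3, v4.3} {v2.1} {v2.2} {v2.3, v3.3} {v3.1, v3.2} {v4.1} {v4.2} (out.j = stage outer ports)
through w2, on inputs (v1, v3, v4, v2): {out.1} {out.2, v1.2} {out.3} {v1.1} {v1.3} {v2.1} {v2.2} {v2.3, v3.3} {v3.1, v3.2} {v4.1} {v4.2} {v4.3} (out.j = stage outer ports)


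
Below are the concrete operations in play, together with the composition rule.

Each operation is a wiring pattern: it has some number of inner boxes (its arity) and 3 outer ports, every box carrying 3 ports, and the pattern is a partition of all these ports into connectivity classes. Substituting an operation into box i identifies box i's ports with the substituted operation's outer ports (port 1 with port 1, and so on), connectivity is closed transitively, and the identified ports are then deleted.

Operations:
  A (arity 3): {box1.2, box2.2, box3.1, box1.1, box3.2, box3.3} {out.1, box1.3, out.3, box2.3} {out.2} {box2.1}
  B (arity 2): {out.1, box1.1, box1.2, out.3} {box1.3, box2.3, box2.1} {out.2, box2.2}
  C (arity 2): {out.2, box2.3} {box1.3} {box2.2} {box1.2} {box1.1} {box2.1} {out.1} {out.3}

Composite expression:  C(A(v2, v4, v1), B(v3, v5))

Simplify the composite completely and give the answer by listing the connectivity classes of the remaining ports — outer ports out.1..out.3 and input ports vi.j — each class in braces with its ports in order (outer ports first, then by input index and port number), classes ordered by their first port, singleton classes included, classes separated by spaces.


{out.1} {out.2, v3.1, v3.2} {out.3} {v1.1, v1.2, v1.3, v2.1, v2.2, v4.2} {v2.3, v4.3} {v3.3, v5.1, v5.3} {v4.1} {v5.2}

Treat the ports identified at C as solder joints: merge, then drop.
composing A on (v2, v4, v1), with out.j its own outer ports: {out.1, out.3, v2.3, v4.3} {out.2} {v1.1, v1.2, v1.3, v2.1, v2.2, v4.2} {v4.1}
composing B on (v3, v5), with out.j its own outer ports: {out.1, out.3, v3.1, v3.2} {out.2, v5.2} {v3.3, v5.1, v5.3}
composing C on (v2, v4, v1, v3, v5), with out.j its own outer ports: {out.1} {out.2, v3.1, v3.2} {out.3} {v1.1, v1.2, v1.3, v2.1, v2.2, v4.2} {v2.3, v4.3} {v3.3, v5.1, v5.3} {v4.1} {v5.2}


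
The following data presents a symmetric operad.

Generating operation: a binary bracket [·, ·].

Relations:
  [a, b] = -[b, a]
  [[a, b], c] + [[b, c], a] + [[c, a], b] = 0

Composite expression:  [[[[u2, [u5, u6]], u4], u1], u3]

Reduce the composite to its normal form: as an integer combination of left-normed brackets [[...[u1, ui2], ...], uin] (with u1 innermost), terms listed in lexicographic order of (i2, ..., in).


-[[[[[u1, u2], u5], u6], u4], u3] + [[[[[u1, u2], u6], u5], u4], u3] + [[[[[u1, u4], u2], u5], u6], u3] - [[[[[u1, u4], u2], u6], u5], u3] - [[[[[u1, u4], u5], u6], u2], u3] + [[[[[u1, u4], u6], u5], u2], u3] + [[[[[u1, u5], u6], u2], u4], u3] - [[[[[u1, u6], u5], u2], u4], u3]

A multilinear Lie element is pinned by u1-initial words (u1 innermost).
Composite bracket: [[[[u2, [u5, u6]], u4], u1], u3]
Under [a, b] = ab - ba we get 32 signed associative words (2^5 = 32).
Keep just the words that open with u1:
  sign of u1u2u5u6u4u3 is -1, so it contributes -[[[[[u1, u2], u5], u6], u4], u3]
  sign of u1u2u6u5u4u3 is +1, so it contributes +[[[[[u1, u2], u6], u5], u4], u3]
  sign of u1u4u2u5u6u3 is +1, so it contributes +[[[[[u1, u4], u2], u5], u6], u3]
  sign of u1u4u2u6u5u3 is -1, so it contributes -[[[[[u1, u4], u2], u6], u5], u3]
  sign of u1u4u5u6u2u3 is -1, so it contributes -[[[[[u1, u4], u5], u6], u2], u3]
  sign of u1u4u6u5u2u3 is +1, so it contributes +[[[[[u1, u4], u6], u5], u2], u3]
  sign of u1u5u6u2u4u3 is +1, so it contributes +[[[[[u1, u5], u6], u2], u4], u3]
  sign of u1u6u5u2u4u3 is -1, so it contributes -[[[[[u1, u6], u5], u2], u4], u3]


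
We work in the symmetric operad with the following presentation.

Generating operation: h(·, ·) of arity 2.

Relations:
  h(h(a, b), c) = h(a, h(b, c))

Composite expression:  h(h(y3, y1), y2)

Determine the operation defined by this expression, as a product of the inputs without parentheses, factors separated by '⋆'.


All parenthesizations of h agree; list the y-inputs left to right.
h(y3, y1) reduces to y3 ⋆ y1
h(h(y3, y1), y2) reduces to y3 ⋆ y1 ⋆ y2

y3 ⋆ y1 ⋆ y2


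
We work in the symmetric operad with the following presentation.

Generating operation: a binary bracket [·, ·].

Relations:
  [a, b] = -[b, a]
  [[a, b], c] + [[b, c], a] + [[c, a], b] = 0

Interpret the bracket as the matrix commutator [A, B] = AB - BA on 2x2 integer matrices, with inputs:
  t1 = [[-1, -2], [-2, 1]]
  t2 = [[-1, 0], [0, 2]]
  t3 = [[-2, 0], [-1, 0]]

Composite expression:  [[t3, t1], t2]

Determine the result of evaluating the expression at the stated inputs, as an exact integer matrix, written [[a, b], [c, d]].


[[0, 12], [6, 0]]

[t3, t1] = [[-2, 4], [-2, 2]]
[[t3, t1], t2] = [[0, 12], [6, 0]]


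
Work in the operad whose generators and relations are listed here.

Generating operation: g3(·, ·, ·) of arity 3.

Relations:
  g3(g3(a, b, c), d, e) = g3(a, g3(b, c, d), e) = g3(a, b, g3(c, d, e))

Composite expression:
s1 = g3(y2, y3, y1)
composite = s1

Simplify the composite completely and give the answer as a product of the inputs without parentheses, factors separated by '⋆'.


y2 ⋆ y3 ⋆ y1

The g3-tree's shape is irrelevant; the y-reading-order decides.
g3(y2, y3, y1) spells out as y2 ⋆ y3 ⋆ y1


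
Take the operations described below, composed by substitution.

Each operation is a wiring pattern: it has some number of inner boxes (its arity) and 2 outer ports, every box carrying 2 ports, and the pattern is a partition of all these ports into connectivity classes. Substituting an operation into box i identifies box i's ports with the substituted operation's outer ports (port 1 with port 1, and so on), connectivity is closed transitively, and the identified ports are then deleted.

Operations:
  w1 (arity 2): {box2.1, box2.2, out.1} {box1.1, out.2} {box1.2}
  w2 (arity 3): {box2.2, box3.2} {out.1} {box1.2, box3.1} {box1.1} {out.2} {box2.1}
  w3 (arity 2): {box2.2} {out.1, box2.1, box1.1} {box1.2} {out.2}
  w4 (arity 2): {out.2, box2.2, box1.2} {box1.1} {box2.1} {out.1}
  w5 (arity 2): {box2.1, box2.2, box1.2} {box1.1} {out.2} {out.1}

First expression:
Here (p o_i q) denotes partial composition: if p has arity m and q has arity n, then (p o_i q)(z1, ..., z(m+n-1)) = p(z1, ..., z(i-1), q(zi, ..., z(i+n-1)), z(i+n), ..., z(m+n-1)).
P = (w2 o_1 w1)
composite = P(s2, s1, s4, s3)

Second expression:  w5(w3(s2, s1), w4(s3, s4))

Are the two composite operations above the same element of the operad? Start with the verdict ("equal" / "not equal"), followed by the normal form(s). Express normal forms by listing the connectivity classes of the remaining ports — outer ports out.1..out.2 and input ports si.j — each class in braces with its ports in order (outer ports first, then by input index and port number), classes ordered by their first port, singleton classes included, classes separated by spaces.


not equal: they reduce to {out.1} {out.2} {s1.1, s1.2} {s2.1, s3.1} {s2.2} {s3.2, s4.2} {s4.1} and {out.1} {out.2} {s1.1, s2.1} {s1.2} {s2.2} {s3.1} {s3.2, s4.2} {s4.1}

In normal form, the first expression is {out.1} {out.2} {s1.1, s1.2} {s2.1, s3.1} {s2.2} {s3.2, s4.2} {s4.1}
In normal form, the second expression is {out.1} {out.2} {s1.1, s2.1} {s1.2} {s2.2} {s3.1} {s3.2, s4.2} {s4.1}
Different reductions; not equal.


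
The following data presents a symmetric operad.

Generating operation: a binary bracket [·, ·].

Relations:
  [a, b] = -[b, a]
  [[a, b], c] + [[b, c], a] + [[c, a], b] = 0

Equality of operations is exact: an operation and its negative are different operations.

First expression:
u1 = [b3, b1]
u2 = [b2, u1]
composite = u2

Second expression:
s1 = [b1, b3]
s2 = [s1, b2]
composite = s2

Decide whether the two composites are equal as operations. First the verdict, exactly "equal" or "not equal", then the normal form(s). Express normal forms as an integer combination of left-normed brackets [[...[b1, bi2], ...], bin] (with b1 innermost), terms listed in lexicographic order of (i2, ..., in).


equal; both compose to [[b1, b3], b2]

Normal form of the first expression: [[b1, b3], b2]
Normal form of the second expression: [[b1, b3], b2]
Both agree, so they are equal.


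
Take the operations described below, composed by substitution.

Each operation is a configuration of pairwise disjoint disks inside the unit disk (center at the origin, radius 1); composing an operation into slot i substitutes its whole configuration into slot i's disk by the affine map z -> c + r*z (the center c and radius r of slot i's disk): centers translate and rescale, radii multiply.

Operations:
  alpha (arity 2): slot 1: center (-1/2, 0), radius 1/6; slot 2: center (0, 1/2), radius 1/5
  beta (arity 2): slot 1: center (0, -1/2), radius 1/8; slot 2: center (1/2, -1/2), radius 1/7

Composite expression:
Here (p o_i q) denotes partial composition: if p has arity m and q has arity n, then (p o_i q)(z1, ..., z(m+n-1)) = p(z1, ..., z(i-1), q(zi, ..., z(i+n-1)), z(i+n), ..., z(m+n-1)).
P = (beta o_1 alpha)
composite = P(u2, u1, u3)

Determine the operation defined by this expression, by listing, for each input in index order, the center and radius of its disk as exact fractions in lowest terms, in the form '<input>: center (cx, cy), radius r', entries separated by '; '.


u1: center (0, -7/16), radius 1/40; u2: center (-1/16, -1/2), radius 1/48; u3: center (1/2, -1/2), radius 1/7

Only the slot chain above each u matters under beta; compose those maps.
input u2: composing its 2 substitution steps yields center (-1/16, -1/2), radius 1/48
input u1: composing its 2 substitution steps yields center (0, -7/16), radius 1/40
input u3: composing its 1 substitution step yields center (1/2, -1/2), radius 1/7


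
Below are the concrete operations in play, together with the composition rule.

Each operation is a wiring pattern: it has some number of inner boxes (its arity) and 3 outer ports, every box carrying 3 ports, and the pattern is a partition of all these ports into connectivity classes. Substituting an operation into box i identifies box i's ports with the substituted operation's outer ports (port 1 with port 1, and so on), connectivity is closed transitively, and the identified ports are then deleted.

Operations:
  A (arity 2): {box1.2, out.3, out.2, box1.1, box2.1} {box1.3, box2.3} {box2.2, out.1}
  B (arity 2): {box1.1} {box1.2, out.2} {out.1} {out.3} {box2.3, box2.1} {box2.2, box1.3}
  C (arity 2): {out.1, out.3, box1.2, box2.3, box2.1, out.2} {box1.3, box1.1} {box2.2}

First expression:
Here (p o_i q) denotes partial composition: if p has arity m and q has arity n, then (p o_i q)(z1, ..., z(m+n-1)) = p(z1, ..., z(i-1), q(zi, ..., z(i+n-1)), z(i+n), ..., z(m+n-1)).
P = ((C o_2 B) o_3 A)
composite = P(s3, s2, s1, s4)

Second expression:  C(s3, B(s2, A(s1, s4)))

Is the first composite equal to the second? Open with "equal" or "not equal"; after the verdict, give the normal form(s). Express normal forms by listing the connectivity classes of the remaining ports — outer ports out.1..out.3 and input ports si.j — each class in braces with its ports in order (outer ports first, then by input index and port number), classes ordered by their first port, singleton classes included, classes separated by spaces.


equal; both compose to {out.1, out.2, out.3, s3.2} {s1.1, s1.2, s2.3, s4.1, s4.2} {s1.3, s4.3} {s2.1} {s2.2} {s3.1, s3.3}

Reducing the first expression gives {out.1, out.2, out.3, s3.2} {s1.1, s1.2, s2.3, s4.1, s4.2} {s1.3, s4.3} {s2.1} {s2.2} {s3.1, s3.3}
Reducing the second expression gives {out.1, out.2, out.3, s3.2} {s1.1, s1.2, s2.3, s4.1, s4.2} {s1.3, s4.3} {s2.1} {s2.2} {s3.1, s3.3}
One common form — equal.


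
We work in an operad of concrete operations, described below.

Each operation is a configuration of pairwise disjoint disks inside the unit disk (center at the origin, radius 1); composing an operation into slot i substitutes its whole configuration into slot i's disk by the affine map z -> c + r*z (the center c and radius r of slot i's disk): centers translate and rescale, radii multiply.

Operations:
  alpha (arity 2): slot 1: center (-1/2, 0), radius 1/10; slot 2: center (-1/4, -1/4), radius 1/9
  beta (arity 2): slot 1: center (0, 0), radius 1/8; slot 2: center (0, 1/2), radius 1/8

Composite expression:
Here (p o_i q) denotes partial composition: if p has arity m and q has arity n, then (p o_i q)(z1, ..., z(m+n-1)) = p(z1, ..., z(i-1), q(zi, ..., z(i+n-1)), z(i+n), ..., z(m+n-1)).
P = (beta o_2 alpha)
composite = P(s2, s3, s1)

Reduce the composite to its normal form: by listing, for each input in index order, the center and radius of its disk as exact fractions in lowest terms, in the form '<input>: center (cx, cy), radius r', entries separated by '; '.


s1: center (-1/32, 15/32), radius 1/72; s2: center (0, 0), radius 1/8; s3: center (-1/16, 1/2), radius 1/80

Only the slot chain above each s matters under beta; compose those maps.
tracing s2 down its 1-map path: center (0, 0), radius 1/8
tracing s3 down its 2-map path: center (-1/16, 1/2), radius 1/80
tracing s1 down its 2-map path: center (-1/32, 15/32), radius 1/72


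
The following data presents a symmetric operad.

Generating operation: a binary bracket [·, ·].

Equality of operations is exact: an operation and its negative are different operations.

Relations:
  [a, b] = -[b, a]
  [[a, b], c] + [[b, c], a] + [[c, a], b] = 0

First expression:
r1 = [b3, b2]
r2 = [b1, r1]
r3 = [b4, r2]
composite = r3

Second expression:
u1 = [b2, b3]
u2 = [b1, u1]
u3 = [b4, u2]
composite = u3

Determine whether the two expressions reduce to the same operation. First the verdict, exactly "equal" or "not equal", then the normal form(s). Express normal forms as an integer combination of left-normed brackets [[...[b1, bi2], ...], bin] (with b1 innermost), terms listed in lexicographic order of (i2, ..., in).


The first expression reduces to [[[b1, b2], b3], b4] - [[[b1, b3], b2], b4]
The second expression reduces to -[[[b1, b2], b3], b4] + [[[b1, b3], b2], b4]
No match — not equal.

not equal — first [[[b1, b2], b3], b4] - [[[b1, b3], b2], b4], second -[[[b1, b2], b3], b4] + [[[b1, b3], b2], b4]


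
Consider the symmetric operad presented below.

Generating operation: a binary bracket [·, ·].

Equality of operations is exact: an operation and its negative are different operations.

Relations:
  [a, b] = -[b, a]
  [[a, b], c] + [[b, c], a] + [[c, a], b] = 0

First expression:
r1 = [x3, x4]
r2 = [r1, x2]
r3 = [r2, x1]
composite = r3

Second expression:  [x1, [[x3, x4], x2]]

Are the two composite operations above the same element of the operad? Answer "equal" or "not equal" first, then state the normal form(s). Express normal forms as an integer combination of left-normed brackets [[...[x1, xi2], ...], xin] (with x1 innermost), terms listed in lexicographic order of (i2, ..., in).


not equal; first: [[[x1, x2], x3], x4] - [[[x1, x2], x4], x3] - [[[x1, x3], x4], x2] + [[[x1, x4], x3], x2]; second: -[[[x1, x2], x3], x4] + [[[x1, x2], x4], x3] + [[[x1, x3], x4], x2] - [[[x1, x4], x3], x2]


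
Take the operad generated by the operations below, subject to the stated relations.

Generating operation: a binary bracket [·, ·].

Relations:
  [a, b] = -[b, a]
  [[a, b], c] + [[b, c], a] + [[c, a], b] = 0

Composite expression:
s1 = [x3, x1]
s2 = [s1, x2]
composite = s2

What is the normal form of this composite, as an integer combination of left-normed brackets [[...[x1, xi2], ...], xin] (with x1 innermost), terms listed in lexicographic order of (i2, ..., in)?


A multilinear Lie element is pinned by x1-initial words (x1 innermost).
Composite bracket: [[x3, x1], x2]
The bracket unfolds into 4 signed words via [a, b] = ab - ba (2^2 = 4).
Coefficients come from the x1-initial words:
  x1x3x2 appears with sign -1, giving the term -[[x1, x3], x2]

-[[x1, x3], x2]


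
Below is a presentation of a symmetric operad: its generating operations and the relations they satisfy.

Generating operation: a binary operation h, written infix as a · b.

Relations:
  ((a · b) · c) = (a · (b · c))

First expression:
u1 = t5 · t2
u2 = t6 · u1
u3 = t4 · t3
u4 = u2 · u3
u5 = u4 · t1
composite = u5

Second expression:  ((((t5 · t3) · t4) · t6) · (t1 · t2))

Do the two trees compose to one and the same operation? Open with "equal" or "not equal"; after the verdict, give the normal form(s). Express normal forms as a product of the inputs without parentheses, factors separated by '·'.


Reducing the first expression gives t6 · t5 · t2 · t4 · t3 · t1
Reducing the second expression gives t5 · t3 · t4 · t6 · t1 · t2
No match — not equal.

not equal: they reduce to t6 · t5 · t2 · t4 · t3 · t1 and t5 · t3 · t4 · t6 · t1 · t2


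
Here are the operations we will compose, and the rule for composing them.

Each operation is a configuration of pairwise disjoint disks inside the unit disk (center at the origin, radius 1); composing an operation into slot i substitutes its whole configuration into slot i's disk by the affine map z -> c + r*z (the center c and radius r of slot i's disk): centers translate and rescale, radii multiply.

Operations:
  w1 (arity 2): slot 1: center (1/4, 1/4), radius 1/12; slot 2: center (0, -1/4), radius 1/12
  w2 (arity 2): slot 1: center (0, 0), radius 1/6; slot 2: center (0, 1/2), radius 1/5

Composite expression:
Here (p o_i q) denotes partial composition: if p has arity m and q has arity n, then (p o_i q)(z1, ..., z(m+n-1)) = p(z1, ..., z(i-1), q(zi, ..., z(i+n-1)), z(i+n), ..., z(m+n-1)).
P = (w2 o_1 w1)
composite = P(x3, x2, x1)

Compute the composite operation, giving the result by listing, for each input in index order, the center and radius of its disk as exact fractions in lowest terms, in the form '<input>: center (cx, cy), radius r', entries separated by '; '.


x1: center (0, 1/2), radius 1/5; x2: center (0, -1/24), radius 1/72; x3: center (1/24, 1/24), radius 1/72

Follow each x-input down from w2: c' goes to c + r*c', radius to r*r'.
input x3: applying the 2 nested substitutions gives center (1/24, 1/24), radius 1/72
input x2: applying the 2 nested substitutions gives center (0, -1/24), radius 1/72
input x1: applying the 1 nested substitution gives center (0, 1/2), radius 1/5
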